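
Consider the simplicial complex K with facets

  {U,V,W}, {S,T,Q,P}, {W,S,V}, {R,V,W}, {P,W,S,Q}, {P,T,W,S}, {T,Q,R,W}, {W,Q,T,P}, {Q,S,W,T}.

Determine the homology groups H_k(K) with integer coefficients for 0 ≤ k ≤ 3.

H_0 ≅ Z,  H_1 = 0,  H_2 = 0,  H_3 ≅ Z.

Fix the vertex order P < Q < R < S < T < U < V < W and write every simplex with vertices in increasing order. Then dim K = 3 and the simplices of K are:

  0-simplices (8): P, Q, R, S, T, U, V, W
  1-simplices (18): PQ, PS, PT, PW, QR, QS, QT, QW, RT, RV, RW, ST, SV, SW, TW, UV, UW, VW
  2-simplices (16): PQS, PQT, PQW, PST, PSW, PTW, QRT, QRW, QST, QSW, QTW, RTW, RVW, STW, SVW, UVW
  3-simplices (6): PQST, PQSW, PQTW, PSTW, QRTW, QSTW

so the chain groups are C_0 ≅ Z^8, C_1 ≅ Z^18, C_2 ≅ Z^16, C_3 ≅ Z^6.

∂_1: C_1 → C_0 is given by ∂[p,q] = [q] − [p]. For instance
  ∂PQ = Q − P.
As a 8×18 matrix over Z this has rank 7, with invariant factors (1,1,1,1,1,1,1).

∂_2: C_2 → C_1 sends each 2-simplex [p,q,r] to [q,r] − [p,r] + [p,q]. For instance
  ∂SVW = VW − SW + SV,
  ∂PSW = SW − PW + PS.
This gives a 18×16 integer matrix of rank 11; reducing to Smith normal form yields diagonal entries (1,1,1,1,1,1,1,1,1,1,1).

∂_3: C_3 → C_2 sends each 3-simplex σ to the alternating sum Σ_i (−1)^i (σ with its i-th vertex removed). For instance
  ∂QSTW = STW − QTW + QSW − QST,
  ∂PSTW = STW − PTW + PSW − PST.
This gives a 16×6 integer matrix of rank 5; reducing to Smith normal form yields diagonal entries (1,1,1,1,1).

Now H_k = ker ∂_k / im ∂_{k+1}, so:

  H_0: rank C_0 − rank ∂_1 = 8 − 7 = 1, and the invariant factors of ∂_1 are all 1, so H_0 ≅ Z.
  H_1: rank ker ∂_1 − rank ∂_2 = (18 − 7) − 11 = 0, and the invariant factors of ∂_2 are all 1, so H_1 ≅ 0.
  H_2: rank ker ∂_2 − rank ∂_3 = (16 − 11) − 5 = 0, and the invariant factors of ∂_3 are all 1, so H_2 ≅ 0.
  H_3: rank ker ∂_3 − rank ∂_4 = (6 − 5) − 0 = 1, and there is no ∂_4, so H_3 ≅ Z.

As a check, the Euler characteristic is 8 − 18 + 16 − 6 = 0, which agrees with 1 − 0 + 0 − 1 = 0.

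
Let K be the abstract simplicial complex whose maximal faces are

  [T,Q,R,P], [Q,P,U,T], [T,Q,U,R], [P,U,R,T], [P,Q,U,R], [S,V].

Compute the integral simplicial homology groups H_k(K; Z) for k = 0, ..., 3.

H_0 = Z^2,  H_1 = 0,  H_2 = 0,  H_3 = Z.

Fix the vertex order P < Q < R < S < T < U < V and write every simplex with vertices in increasing order. Then dim K = 3 and the simplices of K are:

  0-simplices (7): P, Q, R, S, T, U, V
  1-simplices (11): PQ, PR, PT, PU, QR, QT, QU, RT, RU, SV, TU
  2-simplices (10): PQR, PQT, PQU, PRT, PRU, PTU, QRT, QRU, QTU, RTU
  3-simplices (5): PQRT, PQRU, PQTU, PRTU, QRTU

Hence C_0 ≅ Z^7, C_1 ≅ Z^11, C_2 ≅ Z^10, C_3 ≅ Z^5.

Boundary ∂_1: C_1 → C_0 maps an edge to its endpoints' difference, ∂[p,q] = q − p.
As a 7×11 matrix over Z this has rank 5, with invariant factors (1,1,1,1,1).

Boundary ∂_2: C_2 → C_1 acts by ∂[p,q,r] = [q,r] − [p,r] + [p,q]. For instance
  ∂PTU = TU − PU + PT,
  ∂PRU = RU − PU + PR.
As a 11×10 matrix over Z this has rank 6, with invariant factors (1,1,1,1,1,1).

The boundary map ∂_3: C_3 → C_2 sends each 3-simplex σ to the alternating sum Σ_i (−1)^i (σ with its i-th vertex removed). For instance
  ∂PRTU = RTU − PTU + PRU − PRT,
  ∂PQTU = QTU − PTU + PQU − PQT.
As a 10×5 matrix over Z this has rank 4, with invariant factors (1,1,1,1).

From H_k ≅ ker(∂_k) / im(∂_{k+1}) we obtain:

  H_0: rank C_0 − rank ∂_1 = 7 − 5 = 2, and the invariant factors of ∂_1 are all 1, so H_0 ≅ Z^2.
  H_1: rank ker ∂_1 − rank ∂_2 = (11 − 5) − 6 = 0, and the invariant factors of ∂_2 are all 1, so H_1 ≅ 0.
  H_2: rank ker ∂_2 − rank ∂_3 = (10 − 6) − 4 = 0, and the invariant factors of ∂_3 are all 1, so H_2 ≅ 0.
  H_3: rank ker ∂_3 − rank ∂_4 = (5 − 4) − 0 = 1, and there is no ∂_4, so H_3 ≅ Z.

As a check, the Euler characteristic is 7 − 11 + 10 − 5 = 1, which agrees with 2 − 0 + 0 − 1 = 1.
(K is a triangulation of the disjoint union of the 3-sphere S^3 and the 1-simplex.)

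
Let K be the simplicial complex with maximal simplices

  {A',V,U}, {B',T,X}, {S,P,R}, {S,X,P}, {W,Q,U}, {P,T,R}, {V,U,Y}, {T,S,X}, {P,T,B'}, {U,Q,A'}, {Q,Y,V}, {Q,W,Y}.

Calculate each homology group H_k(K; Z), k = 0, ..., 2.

We work with the vertex ordering P < Q < R < S < T < U < V < W < X < Y < A' < B'. The simplices of K, each written with vertices in increasing order, are:

  0-simplices (12): [P], [Q], [R], [S], [T], [U], [V], [W], [X], [Y], [A'], [B']
  1-simplices (24): (24 of them)
  2-simplices (12): [P,R,S], [P,R,T], [P,S,X], [P,T,B'], [Q,U,W], [Q,U,A'], [Q,V,Y], [Q,W,Y], [S,T,X], [T,X,B'], [U,V,Y], [U,V,A']

so the chain groups are C_0 ≅ Z^12, C_1 ≅ Z^24, C_2 ≅ Z^12.

∂_1: C_1 → C_0 maps an edge to its endpoints' difference, ∂[p,q] = q − p.
This gives a 12×24 integer matrix of rank 10; reducing to Smith normal form yields diagonal entries (1,1,1,1,1,1,1,1,1,1).

∂_2: C_2 → C_1 maps a triangle to the signed sum of its edges. For instance
  ∂[Q,U,W] = [U,W] − [Q,W] + [Q,U],
  ∂[Q,W,Y] = [W,Y] − [Q,Y] + [Q,W].
The resulting 24×12 matrix has rank 12, and its Smith normal form has invariant factors (1,1,1,1,1,1,1,1,1,1,1,1).

Computing H_k = (kernel of ∂_k) / (image of ∂_{k+1}):

  H_0: rank C_0 − rank ∂_1 = 12 − 10 = 2, and the invariant factors of ∂_1 are all 1, so H_0 = Z^2.
  H_1: rank ker ∂_1 − rank ∂_2 = (24 − 10) − 12 = 2, and the invariant factors of ∂_2 are all 1, so H_1 = Z^2.
  H_2: rank ker ∂_2 − rank ∂_3 = (12 − 12) − 0 = 0, and there is no ∂_3, so H_2 = 0.

As a check, the Euler characteristic is 12 − 24 + 12 = 0, which agrees with 2 − 2 + 0 = 0.

H_0 = Z^2,  H_1 = Z^2,  H_2 = 0.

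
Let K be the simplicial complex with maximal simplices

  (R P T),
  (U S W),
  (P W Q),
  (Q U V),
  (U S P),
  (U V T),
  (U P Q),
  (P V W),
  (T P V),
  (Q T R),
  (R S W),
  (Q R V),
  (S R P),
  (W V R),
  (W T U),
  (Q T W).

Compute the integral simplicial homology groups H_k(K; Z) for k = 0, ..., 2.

H_0 ≅ Z,  H_1 ≅ Z^2,  H_2 ≅ Z.

Take the total order P < Q < R < S < T < U < V < W on the vertex set. Then K (dimension 2) consists of the simplices:

  0-simplices (8): P, Q, R, S, T, U, V, W
  1-simplices (24): PQ, PR, PS, PT, PU, PV, PW, QR, QT, QU, QV, QW, RS, RT, RV, RW, SU, SW, TU, TV, TW, UV, UW, VW
  2-simplices (16): PQU, PQW, PRS, PRT, PSU, PTV, PVW, QRT, QRV, QTW, QUV, RSW, RVW, SUW, TUV, TUW

Hence C_0 ≅ Z^8, C_1 ≅ Z^24, C_2 ≅ Z^16.

Boundary ∂_1: C_1 → C_0 is given by ∂[p,q] = [q] − [p].
The 8×24 boundary matrix has rank 7 and Smith normal form diag(1,1,1,1,1,1,1).

Boundary ∂_2: C_2 → C_1 acts by ∂[p,q,r] = [q,r] − [p,r] + [p,q]. For instance
  ∂PRT = RT − PT + PR,
  ∂TUW = UW − TW + TU.
The 24×16 boundary matrix has rank 15 and Smith normal form diag(1,1,1,1,1,1,1,1,1,1,1,1,1,1,1).

Now H_k = ker ∂_k / im ∂_{k+1}, so:

  H_0: rank C_0 − rank ∂_1 = 8 − 7 = 1, and the invariant factors of ∂_1 are all 1, so H_0 = Z.
  H_1: rank ker ∂_1 − rank ∂_2 = (24 − 7) − 15 = 2, and the invariant factors of ∂_2 are all 1, so H_1 = Z^2.
  H_2: rank ker ∂_2 − rank ∂_3 = (16 − 15) − 0 = 1, and there is no ∂_3, so H_2 = Z.

As a check, the Euler characteristic is 8 − 24 + 16 = 0, which agrees with 1 − 2 + 1 = 0.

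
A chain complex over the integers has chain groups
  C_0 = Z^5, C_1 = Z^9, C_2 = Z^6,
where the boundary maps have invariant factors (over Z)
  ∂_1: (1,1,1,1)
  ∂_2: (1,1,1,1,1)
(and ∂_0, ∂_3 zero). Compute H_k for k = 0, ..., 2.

H_0: b_0 = 5 − 0 − 4 = 1; torsion from ∂_1 factors > 1: none. So H_0 ≅ Z.
H_1: b_1 = 9 − 4 − 5 = 0; torsion from ∂_2 factors > 1: none. So H_1 ≅ 0.
H_2: b_2 = 6 − 5 − 0 = 1; torsion from ∂_3 factors > 1: none. So H_2 ≅ Z.

H_0 ≅ Z,  H_1 = 0,  H_2 ≅ Z.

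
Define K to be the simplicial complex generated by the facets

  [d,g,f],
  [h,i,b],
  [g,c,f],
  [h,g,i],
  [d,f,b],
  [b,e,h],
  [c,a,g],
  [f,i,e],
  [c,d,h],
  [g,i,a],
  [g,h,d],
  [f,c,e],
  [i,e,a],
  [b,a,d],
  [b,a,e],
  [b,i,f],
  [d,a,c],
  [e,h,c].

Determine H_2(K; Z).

Take the total order a < b < c < d < e < f < g < h < i on the vertex set. Then K (dimension 2) consists of the simplices:

  0-simplices (9): a, b, c, d, e, f, g, h, i
  1-simplices (27): ab, ac, ad, ae, ag, ai, bd, be, bf, bh, bi, cd, ce, cf, cg, ch, df, dg, dh, ef, eh, ei, fg, fi, gh, gi, hi
  2-simplices (18): abd, abe, acd, acg, aei, agi, bdf, beh, bfi, bhi, cdh, cef, ceh, cfg, dfg, dgh, efi, ghi

so the chain groups are C_0 ≅ Z^9, C_1 ≅ Z^27, C_2 ≅ Z^18.

Boundary ∂_1: C_1 → C_0 maps an edge to its endpoints' difference, ∂[p,q] = q − p. For instance
  ∂eh = h − e.
As a 9×27 matrix over Z this has rank 8, with invariant factors (1,1,1,1,1,1,1,1).

∂_2: C_2 → C_1 maps a triangle to the signed sum of its edges. For instance
  ∂ghi = hi − gi + gh,
  ∂dfg = fg − dg + df.
The resulting 27×18 matrix has rank 18, and its Smith normal form has invariant factors (1,1,1,1,1,1,1,1,1,1,1,1,1,1,1,1,1,2).

From H_k ≅ ker(∂_k) / im(∂_{k+1}) we obtain:

  H_2: rank ker ∂_2 − rank ∂_3 = (18 − 18) − 0 = 0, and there is no ∂_3, so H_2 = 0.

H_2 = 0.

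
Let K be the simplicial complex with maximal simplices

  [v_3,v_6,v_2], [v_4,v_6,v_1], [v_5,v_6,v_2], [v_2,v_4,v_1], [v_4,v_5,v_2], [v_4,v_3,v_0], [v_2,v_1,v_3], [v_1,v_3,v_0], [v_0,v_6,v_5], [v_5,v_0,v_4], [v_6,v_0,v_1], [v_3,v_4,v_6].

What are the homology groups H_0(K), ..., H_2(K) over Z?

H_0 = Z,  H_1 = Z/2,  H_2 = 0.

Take the total order v_0 < v_1 < v_2 < v_3 < v_4 < v_5 < v_6 on the vertex set. Then K (dimension 2) consists of the simplices:

  0-simplices (7): [v_0], [v_1], [v_2], [v_3], [v_4], [v_5], [v_6]
  1-simplices (18): (18 of them)
  2-simplices (12): (12 of them)

Hence C_0 ≅ Z^7, C_1 ≅ Z^18, C_2 ≅ Z^12.

Boundary ∂_1: C_1 → C_0 maps an edge to its endpoints' difference, ∂[p,q] = q − p.
The resulting 7×18 matrix has rank 6, and its Smith normal form has invariant factors (1,1,1,1,1,1).

∂_2: C_2 → C_1 sends each 2-simplex [p,q,r] to [q,r] − [p,r] + [p,q]. For instance
  ∂[v_0,v_1,v_3] = [v_1,v_3] − [v_0,v_3] + [v_0,v_1],
  ∂[v_0,v_1,v_6] = [v_1,v_6] − [v_0,v_6] + [v_0,v_1].
The 18×12 boundary matrix has rank 12 and Smith normal form diag(1,1,1,1,1,1,1,1,1,1,1,2).

Now H_k = ker ∂_k / im ∂_{k+1}, so:

  H_0: rank C_0 − rank ∂_1 = 7 − 6 = 1, and the invariant factors of ∂_1 are all 1, so H_0 ≅ Z.
  H_1: rank ker ∂_1 − rank ∂_2 = (18 − 6) − 12 = 0, and ∂_2 has invariant factor 2 > 1, so H_1 ≅ Z/2.
  H_2: rank ker ∂_2 − rank ∂_3 = (12 − 12) − 0 = 0, and there is no ∂_3, so H_2 ≅ 0.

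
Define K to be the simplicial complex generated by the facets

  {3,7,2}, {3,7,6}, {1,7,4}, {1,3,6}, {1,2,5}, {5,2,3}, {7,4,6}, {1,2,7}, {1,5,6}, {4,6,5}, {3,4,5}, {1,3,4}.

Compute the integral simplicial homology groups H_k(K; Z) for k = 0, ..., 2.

H_0 ≅ Z,  H_1 ≅ Z/2Z,  H_2 = 0.

Take the total order 1 < 2 < 3 < 4 < 5 < 6 < 7 on the vertex set. Then K (dimension 2) consists of the simplices:

  0-simplices (7): [1], [2], [3], [4], [5], [6], [7]
  1-simplices (18): [1,2], [1,3], [1,4], [1,5], [1,6], [1,7], [2,3], [2,5], [2,7], [3,4], [3,5], [3,6], [3,7], [4,5], [4,6], [4,7], [5,6], [6,7]
  2-simplices (12): [1,2,5], [1,2,7], [1,3,4], [1,3,6], [1,4,7], [1,5,6], [2,3,5], [2,3,7], [3,4,5], [3,6,7], [4,5,6], [4,6,7]

giving chain groups C_0 ≅ Z^7, C_1 ≅ Z^18, C_2 ≅ Z^12.

Boundary ∂_1: C_1 → C_0 sends each edge [p,q] (with p < q) to q − p. For instance
  ∂[2,7] = [7] − [2].
This gives a 7×18 integer matrix of rank 6; reducing to Smith normal form yields diagonal entries (1,1,1,1,1,1).

∂_2: C_2 → C_1 sends each 2-simplex [p,q,r] to [q,r] − [p,r] + [p,q]. For instance
  ∂[2,3,5] = [3,5] − [2,5] + [2,3],
  ∂[3,4,5] = [4,5] − [3,5] + [3,4].
This gives a 18×12 integer matrix of rank 12; reducing to Smith normal form yields diagonal entries (1,1,1,1,1,1,1,1,1,1,1,2).

Reading off H_k = ker ∂_k / im ∂_{k+1}:

  H_0: rank C_0 − rank ∂_1 = 7 − 6 = 1, and the invariant factors of ∂_1 are all 1, so H_0 ≅ Z.
  H_1: rank ker ∂_1 − rank ∂_2 = (18 − 6) − 12 = 0, and ∂_2 has invariant factor 2 > 1, so H_1 ≅ Z/2Z.
  H_2: rank ker ∂_2 − rank ∂_3 = (12 − 12) − 0 = 0, and there is no ∂_3, so H_2 ≅ 0.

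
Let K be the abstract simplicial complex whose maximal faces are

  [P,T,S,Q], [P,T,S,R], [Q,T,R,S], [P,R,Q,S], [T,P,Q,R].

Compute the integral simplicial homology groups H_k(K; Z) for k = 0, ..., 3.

H_0 = Z,  H_1 = 0,  H_2 = 0,  H_3 = Z.

Fix the vertex order P < Q < R < S < T and write every simplex with vertices in increasing order. Then dim K = 3 and the simplices of K are:

  0-simplices (5): P, Q, R, S, T
  1-simplices (10): PQ, PR, PS, PT, QR, QS, QT, RS, RT, ST
  2-simplices (10): PQR, PQS, PQT, PRS, PRT, PST, QRS, QRT, QST, RST
  3-simplices (5): PQRS, PQRT, PQST, PRST, QRST

giving chain groups C_0 ≅ Z^5, C_1 ≅ Z^10, C_2 ≅ Z^10, C_3 ≅ Z^5.

The boundary map ∂_1: C_1 → C_0 is given by ∂[p,q] = [q] − [p]. For instance
  ∂RT = T − R.
The resulting 5×10 matrix has rank 4, and its Smith normal form has invariant factors (1,1,1,1).

Boundary ∂_2: C_2 → C_1 sends each 2-simplex [p,q,r] to [q,r] − [p,r] + [p,q]. For instance
  ∂PST = ST − PT + PS,
  ∂PQR = QR − PR + PQ.
As a 10×10 matrix over Z this has rank 6, with invariant factors (1,1,1,1,1,1).

The boundary map ∂_3: C_3 → C_2 sends each 3-simplex σ to the alternating sum Σ_i (−1)^i (σ with its i-th vertex removed). For instance
  ∂PQRT = QRT − PRT + PQT − PQR,
  ∂QRST = RST − QST + QRT − QRS.
The resulting 10×5 matrix has rank 4, and its Smith normal form has invariant factors (1,1,1,1).

Computing H_k = (kernel of ∂_k) / (image of ∂_{k+1}):

  H_0: rank C_0 − rank ∂_1 = 5 − 4 = 1, and the invariant factors of ∂_1 are all 1, so H_0 ≅ Z.
  H_1: rank ker ∂_1 − rank ∂_2 = (10 − 4) − 6 = 0, and the invariant factors of ∂_2 are all 1, so H_1 ≅ 0.
  H_2: rank ker ∂_2 − rank ∂_3 = (10 − 6) − 4 = 0, and the invariant factors of ∂_3 are all 1, so H_2 ≅ 0.
  H_3: rank ker ∂_3 − rank ∂_4 = (5 − 4) − 0 = 1, and there is no ∂_4, so H_3 ≅ Z.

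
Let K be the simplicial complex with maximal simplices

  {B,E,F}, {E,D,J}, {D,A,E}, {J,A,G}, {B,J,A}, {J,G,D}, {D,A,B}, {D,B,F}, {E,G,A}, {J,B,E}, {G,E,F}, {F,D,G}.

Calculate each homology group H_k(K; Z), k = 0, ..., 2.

H_0 = Z,  H_1 = Z/2,  H_2 = 0.

We work with the vertex ordering A < B < D < E < F < G < J. The simplices of K, each written with vertices in increasing order, are:

  0-simplices (7): A, B, D, E, F, G, J
  1-simplices (18): AB, AD, AE, AG, AJ, BD, BE, BF, BJ, DE, DF, DG, DJ, EF, EG, EJ, FG, GJ
  2-simplices (12): ABD, ABJ, ADE, AEG, AGJ, BDF, BEF, BEJ, DEJ, DFG, DGJ, EFG

Hence C_0 ≅ Z^7, C_1 ≅ Z^18, C_2 ≅ Z^12.

∂_1: C_1 → C_0 is given by ∂[p,q] = [q] − [p]. For instance
  ∂AJ = J − A.
This gives a 7×18 integer matrix of rank 6; reducing to Smith normal form yields diagonal entries (1,1,1,1,1,1).

∂_2: C_2 → C_1 maps a triangle to the signed sum of its edges. For instance
  ∂BEJ = EJ − BJ + BE,
  ∂ABJ = BJ − AJ + AB.
As a 18×12 matrix over Z this has rank 12, with invariant factors (1,1,1,1,1,1,1,1,1,1,1,2).

Computing H_k = (kernel of ∂_k) / (image of ∂_{k+1}):

  H_0: rank C_0 − rank ∂_1 = 7 − 6 = 1, and the invariant factors of ∂_1 are all 1, so H_0 ≅ Z.
  H_1: rank ker ∂_1 − rank ∂_2 = (18 − 6) − 12 = 0, and ∂_2 has invariant factor 2 > 1, so H_1 ≅ Z/2.
  H_2: rank ker ∂_2 − rank ∂_3 = (12 − 12) − 0 = 0, and there is no ∂_3, so H_2 ≅ 0.

(K is a triangulation of the real projective plane RP^2.)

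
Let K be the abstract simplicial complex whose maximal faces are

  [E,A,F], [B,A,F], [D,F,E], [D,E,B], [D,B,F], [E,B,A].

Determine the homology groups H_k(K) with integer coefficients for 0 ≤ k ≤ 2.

K has 5 vertices, 9 edges, 6 triangles.
rank ∂_0 = 0, rank ∂_1 = 4 ⇒ b_0 = 5 − 0 − 4 = 1; all invariant factors of ∂_1 are 1 so no torsion. So H_0 ≅ Z.
rank ∂_1 = 4, rank ∂_2 = 5 ⇒ b_1 = 9 − 4 − 5 = 0; all invariant factors of ∂_2 are 1 so no torsion. So H_1 ≅ 0.
rank ∂_2 = 5, rank ∂_3 = 0 ⇒ b_2 = 6 − 5 − 0 = 1. So H_2 ≅ Z.

H_0 = Z,  H_1 = 0,  H_2 = Z.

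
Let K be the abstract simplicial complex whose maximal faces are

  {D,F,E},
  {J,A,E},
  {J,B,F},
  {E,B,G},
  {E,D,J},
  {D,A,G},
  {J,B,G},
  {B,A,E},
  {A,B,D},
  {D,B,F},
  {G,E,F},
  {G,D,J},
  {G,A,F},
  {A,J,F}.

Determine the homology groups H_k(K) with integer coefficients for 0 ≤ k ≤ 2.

H_0 = Z,  H_1 = Z^2,  H_2 = Z.

We work with the vertex ordering A < B < D < E < F < G < J. The simplices of K, each written with vertices in increasing order, are:

  0-simplices (7): A, B, D, E, F, G, J
  1-simplices (21): AB, AD, AE, AF, AG, AJ, BD, BE, BF, BG, BJ, DE, DF, DG, DJ, EF, EG, EJ, FG, FJ, GJ
  2-simplices (14): ABD, ABE, ADG, AEJ, AFG, AFJ, BDF, BEG, BFJ, BGJ, DEF, DEJ, DGJ, EFG

so the chain groups are C_0 ≅ Z^7, C_1 ≅ Z^21, C_2 ≅ Z^14.

Boundary ∂_1: C_1 → C_0 maps an edge to its endpoints' difference, ∂[p,q] = q − p.
The 7×21 boundary matrix has rank 6 and Smith normal form diag(1,1,1,1,1,1).

∂_2: C_2 → C_1 sends each 2-simplex [p,q,r] to [q,r] − [p,r] + [p,q]. For instance
  ∂ABE = BE − AE + AB,
  ∂ADG = DG − AG + AD.
The resulting 21×14 matrix has rank 13, and its Smith normal form has invariant factors (1,1,1,1,1,1,1,1,1,1,1,1,1).

From H_k ≅ ker(∂_k) / im(∂_{k+1}) we obtain:

  H_0: rank C_0 − rank ∂_1 = 7 − 6 = 1, and the invariant factors of ∂_1 are all 1, so H_0 ≅ Z.
  H_1: rank ker ∂_1 − rank ∂_2 = (21 − 6) − 13 = 2, and the invariant factors of ∂_2 are all 1, so H_1 ≅ Z^2.
  H_2: rank ker ∂_2 − rank ∂_3 = (14 − 13) − 0 = 1, and there is no ∂_3, so H_2 ≅ Z.

(K is a triangulation of the torus T^2.)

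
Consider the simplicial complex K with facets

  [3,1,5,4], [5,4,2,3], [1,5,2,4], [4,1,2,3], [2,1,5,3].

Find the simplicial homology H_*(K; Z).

H_0 = Z,  H_1 = 0,  H_2 = 0,  H_3 = Z.

We work with the vertex ordering 1 < 2 < 3 < 4 < 5. The simplices of K, each written with vertices in increasing order, are:

  0-simplices (5): [1], [2], [3], [4], [5]
  1-simplices (10): [1,2], [1,3], [1,4], [1,5], [2,3], [2,4], [2,5], [3,4], [3,5], [4,5]
  2-simplices (10): [1,2,3], [1,2,4], [1,2,5], [1,3,4], [1,3,5], [1,4,5], [2,3,4], [2,3,5], [2,4,5], [3,4,5]
  3-simplices (5): [1,2,3,4], [1,2,3,5], [1,2,4,5], [1,3,4,5], [2,3,4,5]

so the chain groups are C_0 ≅ Z^5, C_1 ≅ Z^10, C_2 ≅ Z^10, C_3 ≅ Z^5.

The boundary map ∂_1: C_1 → C_0 sends each edge [p,q] (with p < q) to q − p. For instance
  ∂[1,2] = [2] − [1].
As a 5×10 matrix over Z this has rank 4, with invariant factors (1,1,1,1).

The boundary map ∂_2: C_2 → C_1 maps a triangle to the signed sum of its edges. For instance
  ∂[2,3,4] = [3,4] − [2,4] + [2,3],
  ∂[1,3,4] = [3,4] − [1,4] + [1,3].
The resulting 10×10 matrix has rank 6, and its Smith normal form has invariant factors (1,1,1,1,1,1).

∂_3: C_3 → C_2 sends each 3-simplex σ to the alternating sum Σ_i (−1)^i (σ with its i-th vertex removed). For instance
  ∂[1,2,3,4] = [2,3,4] − [1,3,4] + [1,2,4] − [1,2,3],
  ∂[1,2,4,5] = [2,4,5] − [1,4,5] + [1,2,5] − [1,2,4].
As a 10×5 matrix over Z this has rank 4, with invariant factors (1,1,1,1).

Computing H_k = (kernel of ∂_k) / (image of ∂_{k+1}):

  H_0: rank C_0 − rank ∂_1 = 5 − 4 = 1, and the invariant factors of ∂_1 are all 1, so H_0 = Z.
  H_1: rank ker ∂_1 − rank ∂_2 = (10 − 4) − 6 = 0, and the invariant factors of ∂_2 are all 1, so H_1 = 0.
  H_2: rank ker ∂_2 − rank ∂_3 = (10 − 6) − 4 = 0, and the invariant factors of ∂_3 are all 1, so H_2 = 0.
  H_3: rank ker ∂_3 − rank ∂_4 = (5 − 4) − 0 = 1, and there is no ∂_4, so H_3 = Z.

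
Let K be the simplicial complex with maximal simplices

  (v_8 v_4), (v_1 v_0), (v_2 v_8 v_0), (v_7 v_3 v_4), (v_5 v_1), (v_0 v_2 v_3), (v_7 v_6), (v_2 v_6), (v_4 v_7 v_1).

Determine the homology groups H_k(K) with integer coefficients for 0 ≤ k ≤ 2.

K has 9 vertices, 15 edges, 4 triangles.
rank ∂_0 = 0, rank ∂_1 = 8 ⇒ b_0 = 9 − 0 − 8 = 1; all invariant factors of ∂_1 are 1 so no torsion. So H_0 ≅ Z.
rank ∂_1 = 8, rank ∂_2 = 4 ⇒ b_1 = 15 − 8 − 4 = 3; all invariant factors of ∂_2 are 1 so no torsion. So H_1 ≅ Z^3.
rank ∂_2 = 4, rank ∂_3 = 0 ⇒ b_2 = 4 − 4 − 0 = 0. So H_2 ≅ 0.

H_0 = Z,  H_1 = Z^3,  H_2 = 0.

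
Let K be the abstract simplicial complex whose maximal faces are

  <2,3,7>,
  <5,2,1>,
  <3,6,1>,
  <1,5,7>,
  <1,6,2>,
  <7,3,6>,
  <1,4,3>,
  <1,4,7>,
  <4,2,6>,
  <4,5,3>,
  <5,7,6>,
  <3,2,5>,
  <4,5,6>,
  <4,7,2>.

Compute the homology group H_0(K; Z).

H_0 ≅ Z.

Order the vertices as 1 < 2 < 3 < 4 < 5 < 6 < 7. Listing each simplex with vertices in this order, K has dimension 2 with simplices:

  0-simplices (7): [1], [2], [3], [4], [5], [6], [7]
  1-simplices (21): [1,2], [1,3], [1,4], [1,5], [1,6], [1,7], [2,3], [2,4], [2,5], [2,6], [2,7], [3,4], [3,5], [3,6], [3,7], [4,5], [4,6], [4,7], [5,6], [5,7], [6,7]
  2-simplices (14): [1,2,5], [1,2,6], [1,3,4], [1,3,6], [1,4,7], [1,5,7], [2,3,5], [2,3,7], [2,4,6], [2,4,7], [3,4,5], [3,6,7], [4,5,6], [5,6,7]

giving chain groups C_0 ≅ Z^7, C_1 ≅ Z^21, C_2 ≅ Z^14.

Boundary ∂_1: C_1 → C_0 maps an edge to its endpoints' difference, ∂[p,q] = q − p. For instance
  ∂[2,6] = [6] − [2].
The resulting 7×21 matrix has rank 6, and its Smith normal form has invariant factors (1,1,1,1,1,1).

∂_2: C_2 → C_1 acts by ∂[p,q,r] = [q,r] − [p,r] + [p,q]. For instance
  ∂[2,3,7] = [3,7] − [2,7] + [2,3],
  ∂[5,6,7] = [6,7] − [5,7] + [5,6].
As a 21×14 matrix over Z this has rank 13, with invariant factors (1,1,1,1,1,1,1,1,1,1,1,1,1).

From H_k ≅ ker(∂_k) / im(∂_{k+1}) we obtain:

  H_0: rank C_0 − rank ∂_1 = 7 − 6 = 1, and the invariant factors of ∂_1 are all 1, so H_0 = Z.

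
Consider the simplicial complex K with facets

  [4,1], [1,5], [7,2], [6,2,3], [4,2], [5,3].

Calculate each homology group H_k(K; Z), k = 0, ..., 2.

H_0 = Z,  H_1 = Z,  H_2 = 0.

Take the total order 1 < 2 < 3 < 4 < 5 < 6 < 7 on the vertex set. Then K (dimension 2) consists of the simplices:

  0-simplices (7): [1], [2], [3], [4], [5], [6], [7]
  1-simplices (8): [1,4], [1,5], [2,3], [2,4], [2,6], [2,7], [3,5], [3,6]
  2-simplices (1): [2,3,6]

Hence C_0 ≅ Z^7, C_1 ≅ Z^8, C_2 ≅ Z^1.

∂_1: C_1 → C_0 is given by ∂[p,q] = [q] − [p].
As a 7×8 matrix over Z this has rank 6, with invariant factors (1,1,1,1,1,1).

Boundary ∂_2: C_2 → C_1 maps a triangle to the signed sum of its edges. For instance
  ∂[2,3,6] = [3,6] − [2,6] + [2,3].
As a 8×1 matrix over Z this has rank 1, with invariant factors (1).

Computing H_k = (kernel of ∂_k) / (image of ∂_{k+1}):

  H_0: rank C_0 − rank ∂_1 = 7 − 6 = 1, and the invariant factors of ∂_1 are all 1, so H_0 ≅ Z.
  H_1: rank ker ∂_1 − rank ∂_2 = (8 − 6) − 1 = 1, and the invariant factors of ∂_2 are all 1, so H_1 ≅ Z.
  H_2: rank ker ∂_2 − rank ∂_3 = (1 − 1) − 0 = 0, and there is no ∂_3, so H_2 ≅ 0.

As a check, the Euler characteristic is 7 − 8 + 1 = 0, which agrees with 1 − 1 + 0 = 0.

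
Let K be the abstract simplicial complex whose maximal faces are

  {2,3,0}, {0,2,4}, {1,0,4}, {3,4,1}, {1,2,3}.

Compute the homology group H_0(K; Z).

Fix the vertex order 0 < 1 < 2 < 3 < 4 and write every simplex with vertices in increasing order. Then dim K = 2 and the simplices of K are:

  0-simplices (5): [0], [1], [2], [3], [4]
  1-simplices (10): [0,1], [0,2], [0,3], [0,4], [1,2], [1,3], [1,4], [2,3], [2,4], [3,4]
  2-simplices (5): [0,1,4], [0,2,3], [0,2,4], [1,2,3], [1,3,4]

Hence C_0 ≅ Z^5, C_1 ≅ Z^10, C_2 ≅ Z^5.

The boundary map ∂_1: C_1 → C_0 sends each edge [p,q] (with p < q) to q − p. For instance
  ∂[2,4] = [4] − [2].
The resulting 5×10 matrix has rank 4, and its Smith normal form has invariant factors (1,1,1,1).

The boundary map ∂_2: C_2 → C_1 sends each 2-simplex [p,q,r] to [q,r] − [p,r] + [p,q]. For instance
  ∂[1,2,3] = [2,3] − [1,3] + [1,2],
  ∂[0,2,3] = [2,3] − [0,3] + [0,2].
As a 10×5 matrix over Z this has rank 5, with invariant factors (1,1,1,1,1).

Now H_k = ker ∂_k / im ∂_{k+1}, so:

  H_0: rank C_0 − rank ∂_1 = 5 − 4 = 1, and the invariant factors of ∂_1 are all 1, so H_0 = Z.

(K is a triangulation of the Möbius band.)

H_0 = Z.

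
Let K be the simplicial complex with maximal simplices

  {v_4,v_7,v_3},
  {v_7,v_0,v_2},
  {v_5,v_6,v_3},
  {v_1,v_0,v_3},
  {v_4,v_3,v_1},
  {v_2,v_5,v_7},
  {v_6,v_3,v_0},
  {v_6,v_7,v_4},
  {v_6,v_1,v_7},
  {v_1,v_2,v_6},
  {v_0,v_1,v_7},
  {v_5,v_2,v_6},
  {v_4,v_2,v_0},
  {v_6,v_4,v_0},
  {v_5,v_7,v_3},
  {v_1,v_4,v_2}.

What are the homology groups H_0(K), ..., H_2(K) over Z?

H_0 = Z,  H_1 = Z^2,  H_2 = Z.

Order the vertices as v_0 < v_1 < v_2 < v_3 < v_4 < v_5 < v_6 < v_7. Listing each simplex with vertices in this order, K has dimension 2 with simplices:

  0-simplices (8): [v_0], [v_1], [v_2], [v_3], [v_4], [v_5], [v_6], [v_7]
  1-simplices (24): (24 of them)
  2-simplices (16): (16 of them)

Hence C_0 ≅ Z^8, C_1 ≅ Z^24, C_2 ≅ Z^16.

Boundary ∂_1: C_1 → C_0 sends each edge [p,q] (with p < q) to q − p.
The 8×24 boundary matrix has rank 7 and Smith normal form diag(1,1,1,1,1,1,1).

Boundary ∂_2: C_2 → C_1 maps a triangle to the signed sum of its edges. For instance
  ∂[v_0,v_4,v_6] = [v_4,v_6] − [v_0,v_6] + [v_0,v_4],
  ∂[v_1,v_6,v_7] = [v_6,v_7] − [v_1,v_7] + [v_1,v_6].
This gives a 24×16 integer matrix of rank 15; reducing to Smith normal form yields diagonal entries (1,1,1,1,1,1,1,1,1,1,1,1,1,1,1).

Reading off H_k = ker ∂_k / im ∂_{k+1}:

  H_0: rank C_0 − rank ∂_1 = 8 − 7 = 1, and the invariant factors of ∂_1 are all 1, so H_0 = Z.
  H_1: rank ker ∂_1 − rank ∂_2 = (24 − 7) − 15 = 2, and the invariant factors of ∂_2 are all 1, so H_1 = Z^2.
  H_2: rank ker ∂_2 − rank ∂_3 = (16 − 15) − 0 = 1, and there is no ∂_3, so H_2 = Z.

As a check, the Euler characteristic is 8 − 24 + 16 = 0, which agrees with 1 − 2 + 1 = 0.
(K is a triangulation of the torus T^2.)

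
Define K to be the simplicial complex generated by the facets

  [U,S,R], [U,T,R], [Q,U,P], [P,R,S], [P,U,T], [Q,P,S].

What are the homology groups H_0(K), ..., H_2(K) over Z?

We work with the vertex ordering P < Q < R < S < T < U. The simplices of K, each written with vertices in increasing order, are:

  0-simplices (6): P, Q, R, S, T, U
  1-simplices (12): PQ, PR, PS, PT, PU, QS, QU, RS, RT, RU, SU, TU
  2-simplices (6): PQS, PQU, PRS, PTU, RSU, RTU

so the chain groups are C_0 ≅ Z^6, C_1 ≅ Z^12, C_2 ≅ Z^6.

Boundary ∂_1: C_1 → C_0 sends each edge [p,q] (with p < q) to q − p. For instance
  ∂RT = T − R.
As a 6×12 matrix over Z this has rank 5, with invariant factors (1,1,1,1,1).

∂_2: C_2 → C_1 maps a triangle to the signed sum of its edges. For instance
  ∂PRS = RS − PS + PR,
  ∂PQS = QS − PS + PQ.
As a 12×6 matrix over Z this has rank 6, with invariant factors (1,1,1,1,1,1).

Computing H_k = (kernel of ∂_k) / (image of ∂_{k+1}):

  H_0: rank C_0 − rank ∂_1 = 6 − 5 = 1, and the invariant factors of ∂_1 are all 1, so H_0 = Z.
  H_1: rank ker ∂_1 − rank ∂_2 = (12 − 5) − 6 = 1, and the invariant factors of ∂_2 are all 1, so H_1 = Z.
  H_2: rank ker ∂_2 − rank ∂_3 = (6 − 6) − 0 = 0, and there is no ∂_3, so H_2 = 0.

H_0 ≅ Z,  H_1 ≅ Z,  H_2 = 0.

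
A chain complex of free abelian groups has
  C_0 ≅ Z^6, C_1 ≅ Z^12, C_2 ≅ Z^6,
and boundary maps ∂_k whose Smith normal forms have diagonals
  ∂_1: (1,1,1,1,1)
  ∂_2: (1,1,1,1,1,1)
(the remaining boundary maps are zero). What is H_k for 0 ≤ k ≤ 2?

H_0 = Z,  H_1 = Z,  H_2 = 0.

H_0: b_0 = 6 − 0 − 5 = 1; torsion from ∂_1 factors > 1: none. So H_0 = Z.
H_1: b_1 = 12 − 5 − 6 = 1; torsion from ∂_2 factors > 1: none. So H_1 = Z.
H_2: b_2 = 6 − 6 − 0 = 0; torsion from ∂_3 factors > 1: none. So H_2 = 0.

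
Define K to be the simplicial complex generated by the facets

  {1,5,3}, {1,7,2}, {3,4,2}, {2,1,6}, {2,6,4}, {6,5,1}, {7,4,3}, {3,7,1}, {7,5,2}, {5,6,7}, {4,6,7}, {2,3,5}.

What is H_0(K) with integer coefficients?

H_0 = Z.

K has 7 vertices, 18 edges, 12 triangles.
rank ∂_0 = 0, rank ∂_1 = 6 ⇒ b_0 = 7 − 0 − 6 = 1; all invariant factors of ∂_1 are 1 so no torsion. So H_0 ≅ Z.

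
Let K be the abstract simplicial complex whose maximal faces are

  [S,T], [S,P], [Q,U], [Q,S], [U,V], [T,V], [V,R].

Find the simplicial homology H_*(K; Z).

We work with the vertex ordering P < Q < R < S < T < U < V. The simplices of K, each written with vertices in increasing order, are:

  0-simplices (7): P, Q, R, S, T, U, V
  1-simplices (7): PS, QS, QU, RV, ST, TV, UV

giving chain groups C_0 ≅ Z^7, C_1 ≅ Z^7.

Boundary ∂_1: C_1 → C_0 maps an edge to its endpoints' difference, ∂[p,q] = q − p. For instance
  ∂ST = T − S.
This gives a 7×7 integer matrix of rank 6; reducing to Smith normal form yields diagonal entries (1,1,1,1,1,1).

Computing H_k = (kernel of ∂_k) / (image of ∂_{k+1}):

  H_0: rank C_0 − rank ∂_1 = 7 − 6 = 1, and the invariant factors of ∂_1 are all 1, so H_0 = Z.
  H_1: rank ker ∂_1 − rank ∂_2 = (7 − 6) − 0 = 1, and there is no ∂_2, so H_1 = Z.

H_0 = Z,  H_1 = Z.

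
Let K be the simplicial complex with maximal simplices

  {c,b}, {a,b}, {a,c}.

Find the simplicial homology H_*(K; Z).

We work with the vertex ordering a < b < c. The simplices of K, each written with vertices in increasing order, are:

  0-simplices (3): a, b, c
  1-simplices (3): ab, ac, bc

giving chain groups C_0 ≅ Z^3, C_1 ≅ Z^3.

∂_1: C_1 → C_0 sends each edge [p,q] (with p < q) to q − p. For instance
  ∂bc = c − b.
As a 3×3 matrix over Z this has rank 2, with invariant factors (1,1).

Now H_k = ker ∂_k / im ∂_{k+1}, so:

  H_0: rank C_0 − rank ∂_1 = 3 − 2 = 1, and the invariant factors of ∂_1 are all 1, so H_0 = Z.
  H_1: rank ker ∂_1 − rank ∂_2 = (3 − 2) − 0 = 1, and there is no ∂_2, so H_1 = Z.

H_0 = Z,  H_1 = Z.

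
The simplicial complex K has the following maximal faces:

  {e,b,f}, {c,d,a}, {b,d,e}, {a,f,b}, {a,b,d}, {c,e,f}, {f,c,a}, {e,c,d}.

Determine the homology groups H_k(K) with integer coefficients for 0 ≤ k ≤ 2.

H_0 ≅ Z,  H_1 = 0,  H_2 ≅ Z.

We work with the vertex ordering a < b < c < d < e < f. The simplices of K, each written with vertices in increasing order, are:

  0-simplices (6): a, b, c, d, e, f
  1-simplices (12): ab, ac, ad, af, bd, be, bf, cd, ce, cf, de, ef
  2-simplices (8): abd, abf, acd, acf, bde, bef, cde, cef

giving chain groups C_0 ≅ Z^6, C_1 ≅ Z^12, C_2 ≅ Z^8.

Boundary ∂_1: C_1 → C_0 maps an edge to its endpoints' difference, ∂[p,q] = q − p.
As a 6×12 matrix over Z this has rank 5, with invariant factors (1,1,1,1,1).

∂_2: C_2 → C_1 sends each 2-simplex [p,q,r] to [q,r] − [p,r] + [p,q]. For instance
  ∂acd = cd − ad + ac,
  ∂bef = ef − bf + be.
As a 12×8 matrix over Z this has rank 7, with invariant factors (1,1,1,1,1,1,1).

Computing H_k = (kernel of ∂_k) / (image of ∂_{k+1}):

  H_0: rank C_0 − rank ∂_1 = 6 − 5 = 1, and the invariant factors of ∂_1 are all 1, so H_0 = Z.
  H_1: rank ker ∂_1 − rank ∂_2 = (12 − 5) − 7 = 0, and the invariant factors of ∂_2 are all 1, so H_1 = 0.
  H_2: rank ker ∂_2 − rank ∂_3 = (8 − 7) − 0 = 1, and there is no ∂_3, so H_2 = Z.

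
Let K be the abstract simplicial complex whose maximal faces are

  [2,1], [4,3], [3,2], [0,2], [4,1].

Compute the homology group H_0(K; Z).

Order the vertices as 0 < 1 < 2 < 3 < 4. Listing each simplex with vertices in this order, K has dimension 1 with simplices:

  0-simplices (5): [0], [1], [2], [3], [4]
  1-simplices (5): [0,2], [1,2], [1,4], [2,3], [3,4]

giving chain groups C_0 ≅ Z^5, C_1 ≅ Z^5.

Boundary ∂_1: C_1 → C_0 is given by ∂[p,q] = [q] − [p].
The resulting 5×5 matrix has rank 4, and its Smith normal form has invariant factors (1,1,1,1).

Now H_k = ker ∂_k / im ∂_{k+1}, so:

  H_0: rank C_0 − rank ∂_1 = 5 − 4 = 1, and the invariant factors of ∂_1 are all 1, so H_0 ≅ Z.

H_0 ≅ Z.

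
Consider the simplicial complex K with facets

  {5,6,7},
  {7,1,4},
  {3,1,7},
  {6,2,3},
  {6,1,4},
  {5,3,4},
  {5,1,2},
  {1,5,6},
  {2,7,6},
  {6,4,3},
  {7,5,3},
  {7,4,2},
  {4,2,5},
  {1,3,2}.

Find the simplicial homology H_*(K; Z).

H_0 = Z,  H_1 = Z^2,  H_2 = Z.

Take the total order 1 < 2 < 3 < 4 < 5 < 6 < 7 on the vertex set. Then K (dimension 2) consists of the simplices:

  0-simplices (7): [1], [2], [3], [4], [5], [6], [7]
  1-simplices (21): [1,2], [1,3], [1,4], [1,5], [1,6], [1,7], [2,3], [2,4], [2,5], [2,6], [2,7], [3,4], [3,5], [3,6], [3,7], [4,5], [4,6], [4,7], [5,6], [5,7], [6,7]
  2-simplices (14): [1,2,3], [1,2,5], [1,3,7], [1,4,6], [1,4,7], [1,5,6], [2,3,6], [2,4,5], [2,4,7], [2,6,7], [3,4,5], [3,4,6], [3,5,7], [5,6,7]

giving chain groups C_0 ≅ Z^7, C_1 ≅ Z^21, C_2 ≅ Z^14.

The boundary map ∂_1: C_1 → C_0 maps an edge to its endpoints' difference, ∂[p,q] = q − p.
The 7×21 boundary matrix has rank 6 and Smith normal form diag(1,1,1,1,1,1).

The boundary map ∂_2: C_2 → C_1 maps a triangle to the signed sum of its edges. For instance
  ∂[3,4,5] = [4,5] − [3,5] + [3,4],
  ∂[2,3,6] = [3,6] − [2,6] + [2,3].
The resulting 21×14 matrix has rank 13, and its Smith normal form has invariant factors (1,1,1,1,1,1,1,1,1,1,1,1,1).

From H_k ≅ ker(∂_k) / im(∂_{k+1}) we obtain:

  H_0: rank C_0 − rank ∂_1 = 7 − 6 = 1, and the invariant factors of ∂_1 are all 1, so H_0 ≅ Z.
  H_1: rank ker ∂_1 − rank ∂_2 = (21 − 6) − 13 = 2, and the invariant factors of ∂_2 are all 1, so H_1 ≅ Z^2.
  H_2: rank ker ∂_2 − rank ∂_3 = (14 − 13) − 0 = 1, and there is no ∂_3, so H_2 ≅ Z.

(K is a triangulation of the torus T^2.)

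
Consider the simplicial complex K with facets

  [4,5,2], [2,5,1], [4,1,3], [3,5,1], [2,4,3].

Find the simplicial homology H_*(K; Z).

H_0 ≅ Z,  H_1 ≅ Z,  H_2 = 0.

We work with the vertex ordering 1 < 2 < 3 < 4 < 5. The simplices of K, each written with vertices in increasing order, are:

  0-simplices (5): [1], [2], [3], [4], [5]
  1-simplices (10): [1,2], [1,3], [1,4], [1,5], [2,3], [2,4], [2,5], [3,4], [3,5], [4,5]
  2-simplices (5): [1,2,5], [1,3,4], [1,3,5], [2,3,4], [2,4,5]

giving chain groups C_0 ≅ Z^5, C_1 ≅ Z^10, C_2 ≅ Z^5.

Boundary ∂_1: C_1 → C_0 sends each edge [p,q] (with p < q) to q − p.
This gives a 5×10 integer matrix of rank 4; reducing to Smith normal form yields diagonal entries (1,1,1,1).

Boundary ∂_2: C_2 → C_1 maps a triangle to the signed sum of its edges. For instance
  ∂[1,2,5] = [2,5] − [1,5] + [1,2],
  ∂[1,3,4] = [3,4] − [1,4] + [1,3].
The 10×5 boundary matrix has rank 5 and Smith normal form diag(1,1,1,1,1).

Computing H_k = (kernel of ∂_k) / (image of ∂_{k+1}):

  H_0: rank C_0 − rank ∂_1 = 5 − 4 = 1, and the invariant factors of ∂_1 are all 1, so H_0 = Z.
  H_1: rank ker ∂_1 − rank ∂_2 = (10 − 4) − 5 = 1, and the invariant factors of ∂_2 are all 1, so H_1 = Z.
  H_2: rank ker ∂_2 − rank ∂_3 = (5 − 5) − 0 = 0, and there is no ∂_3, so H_2 = 0.

As a check, the Euler characteristic is 5 − 10 + 5 = 0, which agrees with 1 − 1 + 0 = 0.
(K is a triangulation of the Möbius band.)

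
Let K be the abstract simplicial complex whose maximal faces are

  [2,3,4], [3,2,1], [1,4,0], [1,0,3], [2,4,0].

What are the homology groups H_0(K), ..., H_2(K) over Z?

H_0 = Z,  H_1 = Z,  H_2 = 0.

Fix the vertex order 0 < 1 < 2 < 3 < 4 and write every simplex with vertices in increasing order. Then dim K = 2 and the simplices of K are:

  0-simplices (5): [0], [1], [2], [3], [4]
  1-simplices (10): [0,1], [0,2], [0,3], [0,4], [1,2], [1,3], [1,4], [2,3], [2,4], [3,4]
  2-simplices (5): [0,1,3], [0,1,4], [0,2,4], [1,2,3], [2,3,4]

Hence C_0 ≅ Z^5, C_1 ≅ Z^10, C_2 ≅ Z^5.

Boundary ∂_1: C_1 → C_0 maps an edge to its endpoints' difference, ∂[p,q] = q − p.
The resulting 5×10 matrix has rank 4, and its Smith normal form has invariant factors (1,1,1,1).

∂_2: C_2 → C_1 maps a triangle to the signed sum of its edges. For instance
  ∂[0,2,4] = [2,4] − [0,4] + [0,2],
  ∂[2,3,4] = [3,4] − [2,4] + [2,3].
The 10×5 boundary matrix has rank 5 and Smith normal form diag(1,1,1,1,1).

Reading off H_k = ker ∂_k / im ∂_{k+1}:

  H_0: rank C_0 − rank ∂_1 = 5 − 4 = 1, and the invariant factors of ∂_1 are all 1, so H_0 = Z.
  H_1: rank ker ∂_1 − rank ∂_2 = (10 − 4) − 5 = 1, and the invariant factors of ∂_2 are all 1, so H_1 = Z.
  H_2: rank ker ∂_2 − rank ∂_3 = (5 − 5) − 0 = 0, and there is no ∂_3, so H_2 = 0.

(K is a triangulation of the Möbius band.)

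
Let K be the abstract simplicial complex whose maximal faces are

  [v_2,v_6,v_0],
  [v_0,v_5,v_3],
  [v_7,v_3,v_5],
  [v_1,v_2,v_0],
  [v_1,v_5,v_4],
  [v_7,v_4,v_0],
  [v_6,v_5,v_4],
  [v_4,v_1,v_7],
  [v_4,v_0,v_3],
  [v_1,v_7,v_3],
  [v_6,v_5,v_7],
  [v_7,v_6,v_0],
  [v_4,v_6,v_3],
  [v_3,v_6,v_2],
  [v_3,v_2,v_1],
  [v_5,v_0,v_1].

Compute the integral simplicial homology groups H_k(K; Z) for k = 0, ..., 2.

Fix the vertex order v_0 < v_1 < v_2 < v_3 < v_4 < v_5 < v_6 < v_7 and write every simplex with vertices in increasing order. Then dim K = 2 and the simplices of K are:

  0-simplices (8): [v_0], [v_1], [v_2], [v_3], [v_4], [v_5], [v_6], [v_7]
  1-simplices (24): (24 of them)
  2-simplices (16): (16 of them)

Hence C_0 ≅ Z^8, C_1 ≅ Z^24, C_2 ≅ Z^16.

∂_1: C_1 → C_0 sends each edge [p,q] (with p < q) to q − p. For instance
  ∂[v_2,v_6] = [v_6] − [v_2].
The resulting 8×24 matrix has rank 7, and its Smith normal form has invariant factors (1,1,1,1,1,1,1).

Boundary ∂_2: C_2 → C_1 sends each 2-simplex [p,q,r] to [q,r] − [p,r] + [p,q]. For instance
  ∂[v_1,v_4,v_5] = [v_4,v_5] − [v_1,v_5] + [v_1,v_4],
  ∂[v_0,v_2,v_6] = [v_2,v_6] − [v_0,v_6] + [v_0,v_2].
The 24×16 boundary matrix has rank 15 and Smith normal form diag(1,1,1,1,1,1,1,1,1,1,1,1,1,1,1).

Now H_k = ker ∂_k / im ∂_{k+1}, so:

  H_0: rank C_0 − rank ∂_1 = 8 − 7 = 1, and the invariant factors of ∂_1 are all 1, so H_0 ≅ Z.
  H_1: rank ker ∂_1 − rank ∂_2 = (24 − 7) − 15 = 2, and the invariant factors of ∂_2 are all 1, so H_1 ≅ Z^2.
  H_2: rank ker ∂_2 − rank ∂_3 = (16 − 15) − 0 = 1, and there is no ∂_3, so H_2 ≅ Z.

H_0 = Z,  H_1 = Z^2,  H_2 = Z.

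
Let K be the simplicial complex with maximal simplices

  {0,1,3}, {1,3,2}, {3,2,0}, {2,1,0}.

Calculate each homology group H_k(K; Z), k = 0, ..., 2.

Take the total order 0 < 1 < 2 < 3 on the vertex set. Then K (dimension 2) consists of the simplices:

  0-simplices (4): [0], [1], [2], [3]
  1-simplices (6): [0,1], [0,2], [0,3], [1,2], [1,3], [2,3]
  2-simplices (4): [0,1,2], [0,1,3], [0,2,3], [1,2,3]

Hence C_0 ≅ Z^4, C_1 ≅ Z^6, C_2 ≅ Z^4.

Boundary ∂_1: C_1 → C_0 is given by ∂[p,q] = [q] − [p]. For instance
  ∂[0,2] = [2] − [0].
The 4×6 boundary matrix has rank 3 and Smith normal form diag(1,1,1).

The boundary map ∂_2: C_2 → C_1 sends each 2-simplex [p,q,r] to [q,r] − [p,r] + [p,q]. For instance
  ∂[0,1,2] = [1,2] − [0,2] + [0,1],
  ∂[1,2,3] = [2,3] − [1,3] + [1,2].
The 6×4 boundary matrix has rank 3 and Smith normal form diag(1,1,1).

Now H_k = ker ∂_k / im ∂_{k+1}, so:

  H_0: rank C_0 − rank ∂_1 = 4 − 3 = 1, and the invariant factors of ∂_1 are all 1, so H_0 = Z.
  H_1: rank ker ∂_1 − rank ∂_2 = (6 − 3) − 3 = 0, and the invariant factors of ∂_2 are all 1, so H_1 = 0.
  H_2: rank ker ∂_2 − rank ∂_3 = (4 − 3) − 0 = 1, and there is no ∂_3, so H_2 = Z.

H_0 = Z,  H_1 = 0,  H_2 = Z.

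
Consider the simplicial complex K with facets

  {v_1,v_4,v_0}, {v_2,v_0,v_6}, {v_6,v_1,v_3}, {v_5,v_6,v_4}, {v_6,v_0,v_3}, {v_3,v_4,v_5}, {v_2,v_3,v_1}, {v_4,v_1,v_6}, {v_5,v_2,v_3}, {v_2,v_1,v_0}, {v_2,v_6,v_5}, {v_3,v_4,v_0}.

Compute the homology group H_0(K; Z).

H_0 ≅ Z.

K has 7 vertices, 18 edges, 12 triangles.
rank ∂_0 = 0, rank ∂_1 = 6 ⇒ b_0 = 7 − 0 − 6 = 1; all invariant factors of ∂_1 are 1 so no torsion. So H_0 ≅ Z.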